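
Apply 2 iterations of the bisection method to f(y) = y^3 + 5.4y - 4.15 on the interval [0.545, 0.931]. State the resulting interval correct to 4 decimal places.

f(0.545000) = -1.045121, f(0.931000) = 1.684354 (opposite signs)
step 1: m = 0.738000, f(m) = 0.237147 > 0 → root in [0.545000, 0.738000]
step 2: m = 0.641500, f(m) = -0.421908 < 0 → root in [0.641500, 0.738000]

[0.6415, 0.7380]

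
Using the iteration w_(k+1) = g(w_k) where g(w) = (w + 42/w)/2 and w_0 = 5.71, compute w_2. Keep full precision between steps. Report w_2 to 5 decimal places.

6.48095

w_1 = g(5.710000) = 6.532758
w_2 = g(6.532758) = 6.480948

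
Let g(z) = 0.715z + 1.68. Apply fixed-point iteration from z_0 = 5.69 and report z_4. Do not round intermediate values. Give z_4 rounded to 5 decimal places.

5.84123

z_1 = g(5.690000) = 5.748350
z_2 = g(5.748350) = 5.790070
z_3 = g(5.790070) = 5.819900
z_4 = g(5.819900) = 5.841229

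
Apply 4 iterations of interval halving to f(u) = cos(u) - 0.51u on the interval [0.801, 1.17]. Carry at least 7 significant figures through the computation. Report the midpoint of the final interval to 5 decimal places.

1.02009

f(0.801000) = 0.287479, f(1.170000) = -0.206548 (opposite signs)
step 1: m = 0.985500, f(m) = 0.049841 > 0 → root in [0.985500, 1.170000]
step 2: m = 1.077750, f(m) = -0.076341 < 0 → root in [0.985500, 1.077750]
step 3: m = 1.031625, f(m) = -0.012704 < 0 → root in [0.985500, 1.031625]
step 4: m = 1.008563, f(m) = 0.018711 > 0 → root in [1.008563, 1.031625]
Midpoint of [1.008563, 1.031625] = 1.020094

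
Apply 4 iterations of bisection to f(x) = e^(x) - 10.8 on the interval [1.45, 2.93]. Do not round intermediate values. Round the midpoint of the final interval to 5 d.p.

f(1.450000) = -6.536885, f(2.930000) = 7.927630 (opposite signs)
step 1: m = 2.190000, f(m) = -1.864787 < 0 → root in [2.190000, 2.930000]
step 2: m = 2.560000, f(m) = 2.135817 > 0 → root in [2.190000, 2.560000]
step 3: m = 2.375000, f(m) = -0.048987 < 0 → root in [2.375000, 2.560000]
step 4: m = 2.467500, f(m) = 0.992928 > 0 → root in [2.375000, 2.467500]
Midpoint of [2.375000, 2.467500] = 2.421250

2.42125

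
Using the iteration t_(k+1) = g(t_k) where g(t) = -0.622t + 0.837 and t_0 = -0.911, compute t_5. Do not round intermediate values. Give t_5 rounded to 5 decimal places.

t_1 = g(-0.911000) = 1.403642
t_2 = g(1.403642) = -0.036065
t_3 = g(-0.036065) = 0.859433
t_4 = g(0.859433) = 0.302433
t_5 = g(0.302433) = 0.648887

0.64889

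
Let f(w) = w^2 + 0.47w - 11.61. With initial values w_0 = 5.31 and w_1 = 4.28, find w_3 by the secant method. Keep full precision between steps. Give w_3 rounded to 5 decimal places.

3.21179

Secant update: w_(k+1) = w_k − f(w_k)·(w_k − w_(k-1))/(f(w_k) − f(w_(k-1))).
f(w_0) = 19.081800, f(w_1) = 8.720000
w_2 = 4.280000 - (8.720000)·(4.280000 - 5.310000)/(8.720000 - (19.081800)) = 3.413201; f(w_2) = 1.644144
w_3 = 3.413201 - (1.644144)·(3.413201 - 4.280000)/(1.644144 - (8.720000)) = 3.211792; f(w_3) = 0.215147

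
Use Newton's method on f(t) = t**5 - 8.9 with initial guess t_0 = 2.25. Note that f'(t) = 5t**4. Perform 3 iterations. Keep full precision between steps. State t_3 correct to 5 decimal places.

1.55832

Newton update: t ← t − f(t)/f'(t).
t_0 = 2.250000: f = 48.765039, f' = 128.144531 → t_1 = 2.250000 - (48.765039)/(128.144531) = 1.869453
t_1 = 1.869453: f = 13.933504, f' = 61.070018 → t_2 = 1.869453 - (13.933504)/(61.070018) = 1.641297
t_2 = 1.641297: f = 3.010648, f' = 36.284263 → t_3 = 1.641297 - (3.010648)/(36.284263) = 1.558323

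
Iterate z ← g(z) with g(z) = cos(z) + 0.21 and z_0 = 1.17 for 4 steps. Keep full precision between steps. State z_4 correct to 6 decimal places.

z_1 = g(1.170000) = 0.600152
z_2 = g(0.600152) = 1.035250
z_3 = g(1.035250) = 0.720311
z_4 = g(0.720311) = 0.961601

0.961601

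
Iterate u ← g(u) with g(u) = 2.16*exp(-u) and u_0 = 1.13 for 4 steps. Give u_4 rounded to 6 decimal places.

1.033482

u_1 = g(1.130000) = 0.697752
u_2 = g(0.697752) = 1.075038
u_3 = g(1.075038) = 0.737175
u_4 = g(0.737175) = 1.033482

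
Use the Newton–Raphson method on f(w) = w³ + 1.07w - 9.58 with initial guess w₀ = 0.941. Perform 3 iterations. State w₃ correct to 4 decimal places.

f'(w) = 3w² + 1.07
w_0 = 0.941000: f = -7.739892, f' = 3.726443 → w_1 = 0.941000 - (-7.739892)/(3.726443) = 3.018019
w_1 = 3.018019: f = 21.138717, f' = 28.395313 → w_2 = 3.018019 - (21.138717)/(28.395313) = 2.273575
w_2 = 2.273575: f = 4.605160, f' = 16.577430 → w_3 = 2.273575 - (4.605160)/(16.577430) = 1.995778

1.9958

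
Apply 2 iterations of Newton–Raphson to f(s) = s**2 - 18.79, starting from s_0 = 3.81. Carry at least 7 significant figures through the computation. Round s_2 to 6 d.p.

4.334893

Newton update: s ← s − f(s)/f'(s).
f'(s) = 2s
s_0 = 3.810000: f = -4.273900, f' = 7.620000 → s_1 = 3.810000 - (-4.273900)/(7.620000) = 4.370879
s_1 = 4.370879: f = 0.314586, f' = 8.741759 → s_2 = 4.370879 - (0.314586)/(8.741759) = 4.334893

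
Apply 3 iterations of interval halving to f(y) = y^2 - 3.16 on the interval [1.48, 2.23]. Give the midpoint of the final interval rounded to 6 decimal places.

f(1.480000) = -0.969600, f(2.230000) = 1.812900 (opposite signs)
step 1: m = 1.855000, f(m) = 0.281025 > 0 → root in [1.480000, 1.855000]
step 2: m = 1.667500, f(m) = -0.379444 < 0 → root in [1.667500, 1.855000]
step 3: m = 1.761250, f(m) = -0.057998 < 0 → root in [1.761250, 1.855000]
Midpoint of [1.761250, 1.855000] = 1.808125

1.808125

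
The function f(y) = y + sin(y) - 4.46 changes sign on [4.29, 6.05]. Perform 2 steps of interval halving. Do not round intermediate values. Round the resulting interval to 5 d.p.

[5.17000, 5.61000]

f(4.290000) = -1.082112, f(6.050000) = 1.358922 (opposite signs)
step 1: m = 5.170000, f(m) = -0.187111 < 0 → root in [5.170000, 6.050000]
step 2: m = 5.610000, f(m) = 0.526520 > 0 → root in [5.170000, 5.610000]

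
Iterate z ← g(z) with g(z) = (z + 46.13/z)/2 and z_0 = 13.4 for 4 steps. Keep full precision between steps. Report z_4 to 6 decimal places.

z_1 = g(13.400000) = 8.421269
z_2 = g(8.421269) = 6.949533
z_3 = g(6.949533) = 6.793695
z_4 = g(6.793695) = 6.791907

6.791907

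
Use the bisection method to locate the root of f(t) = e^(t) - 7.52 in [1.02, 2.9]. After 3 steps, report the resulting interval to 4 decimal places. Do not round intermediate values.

[1.9600, 2.1950]

f(1.020000) = -4.746805, f(2.900000) = 10.654145 (opposite signs)
step 1: m = 1.960000, f(m) = -0.420673 < 0 → root in [1.960000, 2.900000]
step 2: m = 2.430000, f(m) = 3.838882 > 0 → root in [1.960000, 2.430000]
step 3: m = 2.195000, f(m) = 1.460001 > 0 → root in [1.960000, 2.195000]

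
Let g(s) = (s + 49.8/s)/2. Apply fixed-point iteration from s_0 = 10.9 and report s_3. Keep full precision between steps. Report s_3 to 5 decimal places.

s_1 = g(10.900000) = 7.734404
s_2 = g(7.734404) = 7.086584
s_3 = g(7.086584) = 7.056974

7.05697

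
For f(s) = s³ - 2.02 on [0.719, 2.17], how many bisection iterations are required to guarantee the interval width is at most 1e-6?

21

Initial width b − a = 2.17 − 0.719 = 1.451000.
After n steps the width is (b−a)/2^n; need (b−a)/2^n ≤ 1e-6.
So n ≥ log₂(1.451000/1e-6) = log₂(1451000.0000) ≈ 20.4686.
Hence n = 21.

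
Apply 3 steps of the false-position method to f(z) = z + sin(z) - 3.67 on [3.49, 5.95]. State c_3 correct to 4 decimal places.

f(3.490000) = -0.521401, f(5.950000) = 1.952945
step 1: c = 4.008378, f(c) = -0.423874 < 0 → new bracket [4.008378, 5.950000]
step 2: c = 4.354641, f(c) = -0.252047 < 0 → new bracket [4.354641, 5.950000]
step 3: c = 4.537002, f(c) = -0.117657 < 0 → new bracket [4.537002, 5.950000]

4.5370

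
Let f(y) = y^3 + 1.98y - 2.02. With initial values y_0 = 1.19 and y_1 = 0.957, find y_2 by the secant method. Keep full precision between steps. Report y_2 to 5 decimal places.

f(y_0) = 2.021359, f(y_1) = 0.751327
y_2 = 0.957000 - (0.751327)·(0.957000 - 1.190000)/(0.751327 - (2.021359)) = 0.819161; f(y_2) = 0.151618

0.81916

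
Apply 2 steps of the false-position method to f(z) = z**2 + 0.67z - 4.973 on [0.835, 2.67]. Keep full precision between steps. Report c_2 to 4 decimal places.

f(0.835000) = -3.716325, f(2.670000) = 3.944800
step 1: c = 1.725138, f(c) = -0.841058 < 0 → new bracket [1.725138, 2.670000]
step 2: c = 1.891186, f(c) = -0.129321 < 0 → new bracket [1.891186, 2.670000]

1.8912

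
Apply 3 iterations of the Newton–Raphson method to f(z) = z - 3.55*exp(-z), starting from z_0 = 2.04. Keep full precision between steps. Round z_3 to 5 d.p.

f'(z) = 1 + 3.55*exp(-z)
z_0 = 2.040000: f = 1.578398, f' = 1.461602 → z_1 = 2.040000 - (1.578398)/(1.461602) = 0.960090
z_1 = 0.960090: f = -0.399057, f' = 2.359147 → z_2 = 0.960090 - (-0.399057)/(2.359147) = 1.129243
z_2 = 1.129243: f = -0.018393, f' = 2.147636 → z_3 = 1.129243 - (-0.018393)/(2.147636) = 1.137808

1.13781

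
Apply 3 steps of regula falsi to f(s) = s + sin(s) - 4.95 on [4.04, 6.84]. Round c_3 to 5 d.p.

5.58488

False-position update: c = (a·f(b) − b·f(a))/(f(b) − f(a)); replace the endpoint whose sign matches f(c).
f(4.040000) = -1.692336, f(6.840000) = 2.418485
step 1: c = 5.192699, f(c) = -0.644152 < 0 → new bracket [5.192699, 6.840000]
step 2: c = 5.539170, f(c) = -0.088078 < 0 → new bracket [5.539170, 6.840000]
step 3: c = 5.584880, f(c) = -0.008041 < 0 → new bracket [5.584880, 6.840000]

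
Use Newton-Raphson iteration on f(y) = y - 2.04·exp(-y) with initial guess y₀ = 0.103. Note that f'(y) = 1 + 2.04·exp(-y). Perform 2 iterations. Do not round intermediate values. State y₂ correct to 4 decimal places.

0.8566

Newton update: y ← y − f(y)/f'(y).
y_0 = 0.103000: f = -1.737339, f' = 2.840339 → y_1 = 0.103000 - (-1.737339)/(2.840339) = 0.714666
y_1 = 0.714666: f = -0.283619, f' = 1.998285 → y_2 = 0.714666 - (-0.283619)/(1.998285) = 0.856597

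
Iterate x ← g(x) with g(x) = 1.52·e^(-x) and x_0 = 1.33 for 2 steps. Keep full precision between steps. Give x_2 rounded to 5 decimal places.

x_1 = g(1.330000) = 0.402005
x_2 = g(0.402005) = 1.016845

1.01685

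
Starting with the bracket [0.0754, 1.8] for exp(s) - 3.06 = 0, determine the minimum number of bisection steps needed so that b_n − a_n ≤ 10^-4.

Initial width b − a = 1.8 − 0.0754 = 1.724600.
After n steps the width is (b−a)/2^n; need (b−a)/2^n ≤ 10^-4.
So n ≥ log₂(1.724600/10^-4) = log₂(17246.0000) ≈ 14.0740.
Hence n = 15.

15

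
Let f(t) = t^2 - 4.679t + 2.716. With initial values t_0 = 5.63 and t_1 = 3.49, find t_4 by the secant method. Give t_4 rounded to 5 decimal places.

f(t_0) = 8.070130, f(t_1) = -1.433610
t_2 = 3.490000 - (-1.433610)·(3.490000 - 5.630000)/(-1.433610 - (8.070130)) = 3.812812; f(t_2) = -0.586611
t_3 = 3.812812 - (-0.586611)·(3.812812 - 3.490000)/(-0.586611 - (-1.433610)) = 4.036384; f(t_3) = 0.122156
t_4 = 4.036384 - (0.122156)·(4.036384 - 3.812812)/(0.122156 - (-0.586611)) = 3.997852; f(t_4) = -0.007130

3.99785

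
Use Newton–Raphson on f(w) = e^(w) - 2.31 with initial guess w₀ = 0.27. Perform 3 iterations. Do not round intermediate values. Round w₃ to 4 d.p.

0.8374

f'(w) = e^(w)
w_0 = 0.270000: f = -1.000036, f' = 1.309964 → w_1 = 0.270000 - (-1.000036)/(1.309964) = 1.033407
w_1 = 1.033407: f = 0.500624, f' = 2.810624 → w_2 = 1.033407 - (0.500624)/(2.810624) = 0.855288
w_2 = 0.855288: f = 0.042052, f' = 2.352052 → w_3 = 0.855288 - (0.042052)/(2.352052) = 0.837409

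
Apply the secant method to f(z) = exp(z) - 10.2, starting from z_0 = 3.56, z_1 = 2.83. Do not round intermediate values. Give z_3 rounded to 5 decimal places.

f(z_0) = 24.963197, f(z_1) = 6.745461
z_2 = 2.830000 - (6.745461)·(2.830000 - 3.560000)/(6.745461 - (24.963197)) = 2.559704; f(z_2) = 2.731985
z_3 = 2.559704 - (2.731985)·(2.559704 - 2.830000)/(2.731985 - (6.745461)) = 2.375712; f(z_3) = 0.558673

2.37571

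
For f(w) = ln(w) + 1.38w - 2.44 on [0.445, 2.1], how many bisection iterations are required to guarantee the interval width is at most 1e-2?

8

Initial width b − a = 2.1 − 0.445 = 1.655000.
After n steps the width is (b−a)/2^n; need (b−a)/2^n ≤ 1e-2.
So n ≥ log₂(1.655000/1e-2) = log₂(165.5000) ≈ 7.3707.
Hence n = 8.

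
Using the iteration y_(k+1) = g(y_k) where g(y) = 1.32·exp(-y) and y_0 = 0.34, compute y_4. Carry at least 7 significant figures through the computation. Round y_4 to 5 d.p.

0.60026

y_1 = g(0.340000) = 0.939537
y_2 = g(0.939537) = 0.515868
y_3 = g(0.515868) = 0.788017
y_4 = g(0.788017) = 0.600264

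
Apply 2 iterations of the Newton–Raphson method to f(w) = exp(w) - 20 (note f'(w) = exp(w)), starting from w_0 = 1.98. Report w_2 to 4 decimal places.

3.2158

w_0 = 1.980000: f = -12.757257, f' = 7.242743 → w_1 = 1.980000 - (-12.757257)/(7.242743) = 3.741385
w_1 = 3.741385: f = 22.156326, f' = 42.156326 → w_2 = 3.741385 - (22.156326)/(42.156326) = 3.215809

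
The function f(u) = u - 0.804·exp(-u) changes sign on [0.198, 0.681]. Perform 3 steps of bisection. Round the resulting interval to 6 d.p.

f(0.198000) = -0.461577, f(0.681000) = 0.274087 (opposite signs)
step 1: m = 0.439500, f(m) = -0.078564 < 0 → root in [0.439500, 0.681000]
step 2: m = 0.560250, f(m) = 0.101113 > 0 → root in [0.439500, 0.560250]
step 3: m = 0.499875, f(m) = 0.012163 > 0 → root in [0.439500, 0.499875]

[0.439500, 0.499875]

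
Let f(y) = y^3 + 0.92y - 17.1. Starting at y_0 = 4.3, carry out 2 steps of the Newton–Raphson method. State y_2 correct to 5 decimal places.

2.58519

f'(y) = 3y^2 + 0.92
y_0 = 4.300000: f = 66.363000, f' = 56.390000 → y_1 = 4.300000 - (66.363000)/(56.390000) = 3.123142
y_1 = 3.123142: f = 16.236480, f' = 30.182055 → y_2 = 3.123142 - (16.236480)/(30.182055) = 2.585191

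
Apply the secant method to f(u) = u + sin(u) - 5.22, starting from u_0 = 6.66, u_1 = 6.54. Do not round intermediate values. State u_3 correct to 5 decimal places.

5.73800

Secant update: u_(k+1) = u_k − f(u_k)·(u_k − u_(k-1))/(f(u_k) − f(u_(k-1))).
f(u_0) = 1.807961, f(u_1) = 1.574001
u_2 = 6.540000 - (1.574001)·(6.540000 - 6.660000)/(1.574001 - (1.807961)) = 5.732680; f(u_2) = -0.010437
u_3 = 5.732680 - (-0.010437)·(5.732680 - 6.540000)/(-0.010437 - (1.574001)) = 5.737998; f(u_3) = -0.000579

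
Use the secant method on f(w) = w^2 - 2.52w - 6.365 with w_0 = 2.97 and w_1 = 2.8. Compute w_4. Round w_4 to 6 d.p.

f(w_0) = -5.028500, f(w_1) = -5.581000
w_2 = 2.800000 - (-5.581000)·(2.800000 - 2.970000)/(-5.581000 - (-5.028500)) = 4.517231; f(w_2) = 2.656952
w_3 = 4.517231 - (2.656952)·(4.517231 - 2.800000)/(2.656952 - (-5.581000)) = 3.963380; f(w_3) = -0.644339
w_4 = 3.963380 - (-0.644339)·(3.963380 - 4.517231)/(-0.644339 - (2.656952)) = 4.071479; f(w_4) = -0.048186

4.071479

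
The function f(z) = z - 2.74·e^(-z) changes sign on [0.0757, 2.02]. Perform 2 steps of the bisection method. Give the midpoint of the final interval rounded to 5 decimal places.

0.80481

f(0.075700) = -2.464538, f(2.020000) = 1.656524 (opposite signs)
step 1: m = 1.047850, f(m) = 0.086957 > 0 → root in [0.075700, 1.047850]
step 2: m = 0.561775, f(m) = -1.000562 < 0 → root in [0.561775, 1.047850]
Midpoint of [0.561775, 1.047850] = 0.804812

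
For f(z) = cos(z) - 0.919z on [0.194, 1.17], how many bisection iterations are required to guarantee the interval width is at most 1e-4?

14

Initial width b − a = 1.17 − 0.194 = 0.976000.
After n steps the width is (b−a)/2^n; need (b−a)/2^n ≤ 1e-4.
So n ≥ log₂(0.976000/1e-4) = log₂(9760.0000) ≈ 13.2527.
Hence n = 14.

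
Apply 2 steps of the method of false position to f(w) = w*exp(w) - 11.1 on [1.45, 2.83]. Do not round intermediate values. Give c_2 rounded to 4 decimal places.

f(1.450000) = -4.918484, f(2.830000) = 36.855654
step 1: c = 1.612481, f(c) = -3.013022 < 0 → new bracket [1.612481, 2.830000]
step 2: c = 1.704493, f(c) = -1.727673 < 0 → new bracket [1.704493, 2.830000]

1.7045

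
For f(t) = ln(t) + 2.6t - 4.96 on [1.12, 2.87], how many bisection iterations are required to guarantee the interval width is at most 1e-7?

25

Initial width b − a = 2.87 − 1.12 = 1.750000.
After n steps the width is (b−a)/2^n; need (b−a)/2^n ≤ 1e-7.
So n ≥ log₂(1.750000/1e-7) = log₂(17500000.0000) ≈ 24.0609.
Hence n = 25.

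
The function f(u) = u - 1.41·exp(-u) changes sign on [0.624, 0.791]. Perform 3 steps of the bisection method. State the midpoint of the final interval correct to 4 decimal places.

0.6971

f(0.624000) = -0.131474, f(0.791000) = 0.151718 (opposite signs)
step 1: m = 0.707500, f(m) = 0.012546 > 0 → root in [0.624000, 0.707500]
step 2: m = 0.665750, f(m) = -0.058832 < 0 → root in [0.665750, 0.707500]
step 3: m = 0.686625, f(m) = -0.022988 < 0 → root in [0.686625, 0.707500]
Midpoint of [0.686625, 0.707500] = 0.697063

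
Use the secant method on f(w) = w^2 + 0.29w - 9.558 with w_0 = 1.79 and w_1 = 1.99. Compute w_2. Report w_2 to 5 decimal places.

f(w_0) = -5.834800, f(w_1) = -5.020800
w_2 = 1.990000 - (-5.020800)·(1.990000 - 1.790000)/(-5.020800 - (-5.834800)) = 3.223612; f(w_2) = 1.768520

3.22361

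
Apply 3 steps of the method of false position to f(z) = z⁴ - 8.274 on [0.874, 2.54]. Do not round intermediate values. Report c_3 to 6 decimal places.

1.534413

False-position update: c = (a·f(b) − b·f(a))/(f(b) − f(a)); replace the endpoint whose sign matches f(c).
f(0.874000) = -7.690493, f(2.540000) = 33.349143
step 1: c = 1.186195, f(c) = -6.294187 < 0 → new bracket [1.186195, 2.540000]
step 2: c = 1.401139, f(c) = -4.419883 < 0 → new bracket [1.401139, 2.540000]
step 3: c = 1.534413, f(c) = -2.730690 < 0 → new bracket [1.534413, 2.540000]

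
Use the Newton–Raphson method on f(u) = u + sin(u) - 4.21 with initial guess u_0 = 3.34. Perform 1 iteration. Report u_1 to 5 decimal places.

57.73364

f'(u) = 1 + cos(u)
u_0 = 3.340000: f = -1.067108, f' = 0.019618 → u_1 = 3.340000 - (-1.067108)/(0.019618) = 57.733637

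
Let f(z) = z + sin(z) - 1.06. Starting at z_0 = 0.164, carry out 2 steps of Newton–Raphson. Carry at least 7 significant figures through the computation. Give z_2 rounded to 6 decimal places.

f'(z) = 1 + cos(z)
z_0 = 0.164000: f = -0.732734, f' = 1.986582 → z_1 = 0.164000 - (-0.732734)/(1.986582) = 0.532842
z_1 = 0.532842: f = -0.019175, f' = 1.861367 → z_2 = 0.532842 - (-0.019175)/(1.861367) = 0.543143

0.543143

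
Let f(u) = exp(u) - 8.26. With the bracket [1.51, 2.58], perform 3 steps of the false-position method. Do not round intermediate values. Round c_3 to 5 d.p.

f(1.510000) = -3.733269, f(2.580000) = 4.937138
step 1: c = 1.970716, f(c) = -1.084185 < 0 → new bracket [1.970716, 2.580000]
step 2: c = 2.080422, f(c) = -0.252149 < 0 → new bracket [2.080422, 2.580000]
step 3: c = 2.104697, f(c) = -0.055383 < 0 → new bracket [2.104697, 2.580000]

2.10470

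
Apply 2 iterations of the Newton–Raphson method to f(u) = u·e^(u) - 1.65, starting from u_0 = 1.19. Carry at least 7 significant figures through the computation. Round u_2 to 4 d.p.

0.7753

f'(u) = (u + 1)·e^(u)
u_0 = 1.190000: f = 2.261627, f' = 7.198708 → u_1 = 1.190000 - (2.261627)/(7.198708) = 0.875829
u_1 = 0.875829: f = 0.452746, f' = 4.503610 → u_2 = 0.875829 - (0.452746)/(4.503610) = 0.775299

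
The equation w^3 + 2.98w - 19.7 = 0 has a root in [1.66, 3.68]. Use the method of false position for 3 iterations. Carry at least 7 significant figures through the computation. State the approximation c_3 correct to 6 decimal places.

f(1.660000) = -10.178904, f(3.680000) = 41.102432
step 1: c = 2.060953, f(c) = -4.804412 < 0 → new bracket [2.060953, 3.680000]
step 2: c = 2.230395, f(c) = -1.957960 < 0 → new bracket [2.230395, 3.680000]
step 3: c = 2.296309, f(c) = -0.748485 < 0 → new bracket [2.296309, 3.680000]

2.296309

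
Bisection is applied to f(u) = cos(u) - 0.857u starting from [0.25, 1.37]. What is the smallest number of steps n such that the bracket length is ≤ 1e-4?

14

Initial width b − a = 1.37 − 0.25 = 1.120000.
After n steps the width is (b−a)/2^n; need (b−a)/2^n ≤ 1e-4.
So n ≥ log₂(1.120000/1e-4) = log₂(11200.0000) ≈ 13.4512.
Hence n = 14.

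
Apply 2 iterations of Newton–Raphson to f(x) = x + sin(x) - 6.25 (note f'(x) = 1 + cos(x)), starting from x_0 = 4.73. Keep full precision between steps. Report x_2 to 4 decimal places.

6.1125

Newton update: x ← x − f(x)/f'(x).
x_0 = 4.730000: f = -2.519845, f' = 1.017610 → x_1 = 4.730000 - (-2.519845)/(1.017610) = 7.206238
x_1 = 7.206238: f = 1.753685, f' = 1.603389 → x_2 = 7.206238 - (1.753685)/(1.603389) = 6.112501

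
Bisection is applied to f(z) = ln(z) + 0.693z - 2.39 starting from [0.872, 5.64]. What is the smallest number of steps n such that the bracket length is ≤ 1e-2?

Initial width b − a = 5.64 − 0.872 = 4.768000.
After n steps the width is (b−a)/2^n; need (b−a)/2^n ≤ 1e-2.
So n ≥ log₂(4.768000/1e-2) = log₂(476.8000) ≈ 8.8972.
Hence n = 9.

9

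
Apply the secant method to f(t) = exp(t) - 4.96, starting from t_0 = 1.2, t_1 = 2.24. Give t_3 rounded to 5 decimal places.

1.56643

f(t_0) = -1.639883, f(t_1) = 4.433331
t_2 = 2.240000 - (4.433331)·(2.240000 - 1.200000)/(4.433331 - (-1.639883)) = 1.480820; f(t_2) = -0.563452
t_3 = 1.480820 - (-0.563452)·(1.480820 - 2.240000)/(-0.563452 - (4.433331)) = 1.566427; f(t_3) = -0.170495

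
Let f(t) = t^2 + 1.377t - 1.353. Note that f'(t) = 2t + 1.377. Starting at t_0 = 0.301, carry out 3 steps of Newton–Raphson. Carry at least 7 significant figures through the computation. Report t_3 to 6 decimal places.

Newton update: t ← t − f(t)/f'(t).
t_0 = 0.301000: f = -0.847922, f' = 1.979000 → t_1 = 0.301000 - (-0.847922)/(1.979000) = 0.729460
t_1 = 0.729460: f = 0.183578, f' = 2.835920 → t_2 = 0.729460 - (0.183578)/(2.835920) = 0.664727
t_2 = 0.664727: f = 0.004190, f' = 2.706453 → t_3 = 0.664727 - (0.004190)/(2.706453) = 0.663178

0.663178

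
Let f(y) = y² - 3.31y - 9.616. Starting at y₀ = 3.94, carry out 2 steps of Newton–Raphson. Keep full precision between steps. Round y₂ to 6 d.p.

Newton update: y ← y − f(y)/f'(y).
f'(y) = 2y - 3.31
y_0 = 3.940000: f = -7.133800, f' = 4.570000 → y_1 = 3.940000 - (-7.133800)/(4.570000) = 5.501007
y_1 = 5.501007: f = 2.436741, f' = 7.692013 → y_2 = 5.501007 - (2.436741)/(7.692013) = 5.184218

5.184218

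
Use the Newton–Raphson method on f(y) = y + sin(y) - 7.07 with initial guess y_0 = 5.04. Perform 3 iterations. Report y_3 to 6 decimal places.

Newton update: y ← y − f(y)/f'(y).
f'(y) = 1 + cos(y)
y_0 = 5.040000: f = -2.976814, f' = 1.321782 → y_1 = 5.040000 - (-2.976814)/(1.321782) = 7.292122
y_1 = 7.292122: f = 1.068387, f' = 1.532761 → y_2 = 7.292122 - (1.068387)/(1.532761) = 6.595087
y_2 = 6.595087: f = -0.168043, f' = 1.951752 → y_3 = 6.595087 - (-0.168043)/(1.951752) = 6.681186

6.681186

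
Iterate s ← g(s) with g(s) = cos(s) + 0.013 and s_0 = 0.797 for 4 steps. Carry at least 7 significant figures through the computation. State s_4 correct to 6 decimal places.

s_1 = g(0.797000) = 0.711856
s_2 = g(0.711856) = 0.770151
s_3 = g(0.770151) = 0.730806
s_4 = g(0.730806) = 0.757637

0.757637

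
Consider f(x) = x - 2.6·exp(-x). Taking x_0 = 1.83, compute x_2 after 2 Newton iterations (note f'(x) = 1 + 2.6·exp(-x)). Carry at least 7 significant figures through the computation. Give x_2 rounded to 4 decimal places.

x_0 = 1.830000: f = 1.412925, f' = 1.417075 → x_1 = 1.830000 - (1.412925)/(1.417075) = 0.832929
x_1 = 0.832929: f = -0.297483, f' = 2.130412 → x_2 = 0.832929 - (-0.297483)/(2.130412) = 0.972565

0.9726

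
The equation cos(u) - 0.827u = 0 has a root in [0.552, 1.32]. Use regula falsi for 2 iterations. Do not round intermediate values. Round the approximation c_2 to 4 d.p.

0.8205

f(0.552000) = 0.394973, f(1.320000) = -0.843465
step 1: c = 0.796937, f(c) = 0.039833 > 0 → new bracket [0.796937, 1.320000]
step 2: c = 0.820525, f(c) = 0.003262 > 0 → new bracket [0.820525, 1.320000]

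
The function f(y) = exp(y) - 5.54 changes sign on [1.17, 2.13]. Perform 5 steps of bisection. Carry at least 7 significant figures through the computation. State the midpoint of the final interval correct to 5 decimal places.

f(1.170000) = -2.318007, f(2.130000) = 2.874867 (opposite signs)
step 1: m = 1.650000, f(m) = -0.333020 < 0 → root in [1.650000, 2.130000]
step 2: m = 1.890000, f(m) = 1.079369 > 0 → root in [1.650000, 1.890000]
step 3: m = 1.770000, f(m) = 0.330853 > 0 → root in [1.650000, 1.770000]
step 4: m = 1.710000, f(m) = -0.011039 < 0 → root in [1.710000, 1.770000]
step 5: m = 1.740000, f(m) = 0.157343 > 0 → root in [1.710000, 1.740000]
Midpoint of [1.710000, 1.740000] = 1.725000

1.72500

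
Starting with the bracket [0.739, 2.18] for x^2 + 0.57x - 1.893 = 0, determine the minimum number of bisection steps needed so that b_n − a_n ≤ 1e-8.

Initial width b − a = 2.18 − 0.739 = 1.441000.
After n steps the width is (b−a)/2^n; need (b−a)/2^n ≤ 1e-8.
So n ≥ log₂(1.441000/1e-8) = log₂(144100000.0000) ≈ 27.1025.
Hence n = 28.

28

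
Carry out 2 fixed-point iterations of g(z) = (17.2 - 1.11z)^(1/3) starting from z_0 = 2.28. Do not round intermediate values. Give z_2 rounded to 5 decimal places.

2.43753

z_1 = g(2.280000) = 2.447948
z_2 = g(2.447948) = 2.437534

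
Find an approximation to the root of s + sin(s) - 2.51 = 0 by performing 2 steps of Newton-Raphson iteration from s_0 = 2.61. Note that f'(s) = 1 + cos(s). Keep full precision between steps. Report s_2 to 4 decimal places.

s_0 = 2.610000: f = 0.606907, f' = 0.137999 → s_1 = 2.610000 - (0.606907)/(0.137999) = -1.787902
s_1 = -1.787902: f = -5.274427, f' = 0.784595 → s_2 = -1.787902 - (-5.274427)/(0.784595) = 4.934578

4.9346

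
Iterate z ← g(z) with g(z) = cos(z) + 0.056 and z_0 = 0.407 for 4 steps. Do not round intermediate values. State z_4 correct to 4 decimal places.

0.6999

z_1 = g(0.407000) = 0.974313
z_2 = g(0.974313) = 0.617737
z_3 = g(0.617737) = 0.871191
z_4 = g(0.871191) = 0.699916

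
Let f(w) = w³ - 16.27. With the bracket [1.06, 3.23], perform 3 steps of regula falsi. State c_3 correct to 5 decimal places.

f(1.060000) = -15.078984, f(3.230000) = 17.428267
step 1: c = 2.066588, f(c) = -7.444050 < 0 → new bracket [2.066588, 3.230000]
step 2: c = 2.414786, f(c) = -2.188921 < 0 → new bracket [2.414786, 3.230000]
step 3: c = 2.505749, f(c) = -0.536958 < 0 → new bracket [2.505749, 3.230000]

2.50575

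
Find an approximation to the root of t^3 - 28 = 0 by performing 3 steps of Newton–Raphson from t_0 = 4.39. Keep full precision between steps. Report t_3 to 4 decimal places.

3.0371

f'(t) = 3t^2
t_0 = 4.390000: f = 56.604519, f' = 57.816300 → t_1 = 4.390000 - (56.604519)/(57.816300) = 3.410959
t_1 = 3.410959: f = 11.685290, f' = 34.903927 → t_2 = 3.410959 - (11.685290)/(34.903927) = 3.076175
t_2 = 3.076175: f = 1.109384, f' = 28.388554 → t_3 = 3.076175 - (1.109384)/(28.388554) = 3.037096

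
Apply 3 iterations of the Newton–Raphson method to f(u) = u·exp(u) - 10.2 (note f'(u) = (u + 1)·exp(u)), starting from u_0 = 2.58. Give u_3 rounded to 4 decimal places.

Newton update: u ← u − f(u)/f'(u).
u_0 = 2.580000: f = 23.848616, f' = 47.245755 → u_1 = 2.580000 - (23.848616)/(47.245755) = 2.075222
u_1 = 2.075222: f = 6.331872, f' = 24.498187 → u_2 = 2.075222 - (6.331872)/(24.498187) = 1.816759
u_2 = 1.816759: f = 0.976500, f' = 17.328389 → u_3 = 1.816759 - (0.976500)/(17.328389) = 1.760407

1.7604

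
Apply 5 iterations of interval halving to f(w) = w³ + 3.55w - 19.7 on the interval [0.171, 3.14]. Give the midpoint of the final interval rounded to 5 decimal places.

2.25858

f(0.171000) = -19.087950, f(3.140000) = 22.406144 (opposite signs)
step 1: m = 1.655500, f(m) = -9.285779 < 0 → root in [1.655500, 3.140000]
step 2: m = 2.397750, f(m) = 2.597169 > 0 → root in [1.655500, 2.397750]
step 3: m = 2.026625, f(m) = -4.181709 < 0 → root in [2.026625, 2.397750]
step 4: m = 2.212188, f(m) = -1.020790 < 0 → root in [2.212188, 2.397750]
step 5: m = 2.304969, f(m) = 0.728664 > 0 → root in [2.212188, 2.304969]
Midpoint of [2.212188, 2.304969] = 2.258578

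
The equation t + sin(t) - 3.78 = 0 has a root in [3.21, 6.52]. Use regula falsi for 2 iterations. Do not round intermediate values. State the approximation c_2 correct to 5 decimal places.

4.24775

f(3.210000) = -0.638354, f(6.520000) = 2.974607
step 1: c = 3.794825, f(c) = -0.592931 < 0 → new bracket [3.794825, 6.520000]
step 2: c = 4.247754, f(c) = -0.426231 < 0 → new bracket [4.247754, 6.520000]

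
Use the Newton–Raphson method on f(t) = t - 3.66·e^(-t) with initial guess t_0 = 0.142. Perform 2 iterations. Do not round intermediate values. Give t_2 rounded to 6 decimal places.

1.131612

f'(t) = 1 + 3.66·e^(-t)
t_0 = 0.142000: f = -3.033494, f' = 4.175494 → t_1 = 0.142000 - (-3.033494)/(4.175494) = 0.868499
t_1 = 0.868499: f = -0.667166, f' = 2.535665 → t_2 = 0.868499 - (-0.667166)/(2.535665) = 1.131612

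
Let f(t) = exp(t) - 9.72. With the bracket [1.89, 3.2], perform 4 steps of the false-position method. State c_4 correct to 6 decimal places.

2.264393

f(1.890000) = -3.100631, f(3.200000) = 14.812530
step 1: c = 2.116751, f(c) = -1.415887 < 0 → new bracket [2.116751, 3.200000]
step 2: c = 2.211262, f(c) = -0.592776 < 0 → new bracket [2.211262, 3.200000]
step 3: c = 2.249307, f(c) = -0.238837 < 0 → new bracket [2.249307, 3.200000]
step 4: c = 2.264393, f(c) = -0.094723 < 0 → new bracket [2.264393, 3.200000]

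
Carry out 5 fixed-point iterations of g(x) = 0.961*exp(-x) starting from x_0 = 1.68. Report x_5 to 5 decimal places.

x_1 = g(1.680000) = 0.179105
x_2 = g(0.179105) = 0.803413
x_3 = g(0.803413) = 0.430334
x_4 = g(0.430334) = 0.624931
x_5 = g(0.624931) = 0.514422

0.51442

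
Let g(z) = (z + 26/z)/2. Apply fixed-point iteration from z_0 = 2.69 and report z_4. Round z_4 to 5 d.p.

5.09902

z_1 = g(2.690000) = 6.177714
z_2 = g(6.177714) = 5.193195
z_3 = g(5.193195) = 5.099873
z_4 = g(5.099873) = 5.099020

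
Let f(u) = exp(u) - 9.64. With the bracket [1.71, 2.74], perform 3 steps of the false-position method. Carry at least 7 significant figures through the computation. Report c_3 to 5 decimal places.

2.25955

f(1.710000) = -4.111039, f(2.740000) = 5.846985
step 1: c = 2.135222, f(c) = -1.181077 < 0 → new bracket [2.135222, 2.740000]
step 2: c = 2.236856, f(c) = -0.276157 < 0 → new bracket [2.236856, 2.740000]
step 3: c = 2.259548, f(c) = -0.061243 < 0 → new bracket [2.259548, 2.740000]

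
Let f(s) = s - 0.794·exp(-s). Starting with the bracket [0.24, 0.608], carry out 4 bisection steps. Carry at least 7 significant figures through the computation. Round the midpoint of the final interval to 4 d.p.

0.4815

f(0.240000) = -0.384583, f(0.608000) = 0.175716 (opposite signs)
step 1: m = 0.424000, f(m) = -0.095613 < 0 → root in [0.424000, 0.608000]
step 2: m = 0.516000, f(m) = 0.042059 > 0 → root in [0.424000, 0.516000]
step 3: m = 0.470000, f(m) = -0.026252 < 0 → root in [0.470000, 0.516000]
step 4: m = 0.493000, f(m) = 0.008032 > 0 → root in [0.470000, 0.493000]
Midpoint of [0.470000, 0.493000] = 0.481500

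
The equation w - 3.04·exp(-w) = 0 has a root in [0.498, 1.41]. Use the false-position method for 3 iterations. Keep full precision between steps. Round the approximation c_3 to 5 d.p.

1.05783

False-position update: c = (a·f(b) − b·f(a))/(f(b) − f(a)); replace the endpoint whose sign matches f(c).
f(0.498000) = -1.349545, f(1.410000) = 0.667804
step 1: c = 1.108100, f(c) = 0.104335 > 0 → new bracket [0.498000, 1.108100]
step 2: c = 1.064317, f(c) = 0.015629 > 0 → new bracket [0.498000, 1.064317]
step 3: c = 1.057834, f(c) = 0.002324 > 0 → new bracket [0.498000, 1.057834]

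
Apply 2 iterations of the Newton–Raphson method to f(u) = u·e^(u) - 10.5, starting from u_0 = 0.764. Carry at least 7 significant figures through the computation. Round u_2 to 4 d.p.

Newton update: u ← u − f(u)/f'(u).
f'(u) = (u + 1)·e^(u)
u_0 = 0.764000: f = -8.859809, f' = 3.787037 → u_1 = 0.764000 - (-8.859809)/(3.787037) = 3.103509
u_1 = 3.103509: f = 58.633751, f' = 91.409742 → u_2 = 3.103509 - (58.633751)/(91.409742) = 2.462071

2.4621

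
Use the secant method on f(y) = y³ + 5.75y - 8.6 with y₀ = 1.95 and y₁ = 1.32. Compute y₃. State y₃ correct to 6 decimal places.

Secant update: y_(k+1) = y_k − f(y_k)·(y_k − y_(k-1))/(f(y_k) − f(y_(k-1))).
f(y_0) = 10.027375, f(y_1) = 1.289968
y_2 = 1.320000 - (1.289968)·(1.320000 - 1.950000)/(1.289968 - (10.027375)) = 1.226988; f(y_2) = 0.302415
y_3 = 1.226988 - (0.302415)·(1.226988 - 1.320000)/(0.302415 - (1.289968)) = 1.198506; f(y_3) = 0.012961

1.198506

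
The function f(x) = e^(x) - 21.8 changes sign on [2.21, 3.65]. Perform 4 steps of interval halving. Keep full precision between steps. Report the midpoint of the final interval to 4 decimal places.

f(2.210000) = -12.684284, f(3.650000) = 16.674666 (opposite signs)
step 1: m = 2.930000, f(m) = -3.072370 < 0 → root in [2.930000, 3.650000]
step 2: m = 3.290000, f(m) = 5.042864 > 0 → root in [2.930000, 3.290000]
step 3: m = 3.110000, f(m) = 0.621044 > 0 → root in [2.930000, 3.110000]
step 4: m = 3.020000, f(m) = -1.308708 < 0 → root in [3.020000, 3.110000]
Midpoint of [3.020000, 3.110000] = 3.065000

3.0650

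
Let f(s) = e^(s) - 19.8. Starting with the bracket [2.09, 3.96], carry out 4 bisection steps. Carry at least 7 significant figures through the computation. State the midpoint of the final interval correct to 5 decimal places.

f(2.090000) = -11.715085, f(3.960000) = 32.657326 (opposite signs)
step 1: m = 3.025000, f(m) = 0.794005 > 0 → root in [2.090000, 3.025000]
step 2: m = 2.557500, f(m) = -6.896482 < 0 → root in [2.557500, 3.025000]
step 3: m = 2.791250, f(m) = -3.498616 < 0 → root in [2.791250, 3.025000]
step 4: m = 2.908125, f(m) = -1.477588 < 0 → root in [2.908125, 3.025000]
Midpoint of [2.908125, 3.025000] = 2.966563

2.96656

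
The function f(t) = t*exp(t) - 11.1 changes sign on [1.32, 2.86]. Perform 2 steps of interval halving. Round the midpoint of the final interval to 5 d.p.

1.89750

f(1.320000) = -6.158684, f(2.860000) = 38.839967 (opposite signs)
step 1: m = 2.090000, f(m) = 5.797473 > 0 → root in [1.320000, 2.090000]
step 2: m = 1.705000, f(m) = -1.720137 < 0 → root in [1.705000, 2.090000]
Midpoint of [1.705000, 2.090000] = 1.897500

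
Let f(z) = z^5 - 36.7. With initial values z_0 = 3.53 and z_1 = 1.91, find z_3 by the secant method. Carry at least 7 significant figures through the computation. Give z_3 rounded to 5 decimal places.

Secant update: z_(k+1) = z_k − f(z_k)·(z_k − z_(k-1))/(f(z_k) − f(z_(k-1))).
f(z_0) = 511.417322, f(z_1) = -11.280510
z_2 = 1.910000 - (-11.280510)·(1.910000 - 3.530000)/(-11.280510 - (511.417322)) = 1.944962; f(z_2) = -8.867302
z_3 = 1.944962 - (-8.867302)·(1.944962 - 1.910000)/(-8.867302 - (-11.280510)) = 2.073428; f(z_3) = 1.621720

2.07343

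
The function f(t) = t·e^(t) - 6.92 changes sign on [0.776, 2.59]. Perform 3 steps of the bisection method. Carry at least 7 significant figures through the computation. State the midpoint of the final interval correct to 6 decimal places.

1.569625

f(0.776000) = -5.233935, f(2.590000) = 27.604108 (opposite signs)
step 1: m = 1.683000, f(m) = 2.137362 > 0 → root in [0.776000, 1.683000]
step 2: m = 1.229500, f(m) = -2.715701 < 0 → root in [1.229500, 1.683000]
step 3: m = 1.456250, f(m) = -0.672917 < 0 → root in [1.456250, 1.683000]
Midpoint of [1.456250, 1.683000] = 1.569625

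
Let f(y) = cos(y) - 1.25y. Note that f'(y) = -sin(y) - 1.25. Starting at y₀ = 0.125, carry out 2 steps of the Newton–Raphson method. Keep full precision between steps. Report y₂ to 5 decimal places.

Newton update: y ← y − f(y)/f'(y).
y_0 = 0.125000: f = 0.835948, f' = -1.374675 → y_1 = 0.125000 - (0.835948)/(-1.374675) = 0.733106
y_1 = 0.733106: f = -0.173283, f' = -1.919181 → y_2 = 0.733106 - (-0.173283)/(-1.919181) = 0.642816

0.64282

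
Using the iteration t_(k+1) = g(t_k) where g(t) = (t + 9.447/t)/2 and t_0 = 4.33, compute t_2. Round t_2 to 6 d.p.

t_1 = g(4.330000) = 3.255878
t_2 = g(3.255878) = 3.078700

3.078700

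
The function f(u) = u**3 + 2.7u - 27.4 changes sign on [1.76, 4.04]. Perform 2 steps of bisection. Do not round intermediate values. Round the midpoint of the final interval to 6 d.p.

2.615000

f(1.760000) = -17.196224, f(4.040000) = 49.447264 (opposite signs)
step 1: m = 2.900000, f(m) = 4.819000 > 0 → root in [1.760000, 2.900000]
step 2: m = 2.330000, f(m) = -8.459663 < 0 → root in [2.330000, 2.900000]
Midpoint of [2.330000, 2.900000] = 2.615000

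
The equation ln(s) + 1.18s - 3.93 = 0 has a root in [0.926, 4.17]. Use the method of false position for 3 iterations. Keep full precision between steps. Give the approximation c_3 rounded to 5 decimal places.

f(0.926000) = -2.914201, f(4.170000) = 2.418516
step 1: c = 2.698768, f(c) = 0.247341 > 0 → new bracket [0.926000, 2.698768]
step 2: c = 2.560076, f(c) = 0.030927 > 0 → new bracket [0.926000, 2.560076]
step 3: c = 2.542917, f(c) = 0.003953 > 0 → new bracket [0.926000, 2.542917]

2.54292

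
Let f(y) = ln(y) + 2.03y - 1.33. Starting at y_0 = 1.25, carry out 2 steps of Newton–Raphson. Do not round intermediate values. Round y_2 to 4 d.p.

f'(y) = 1/y + 2.03
y_0 = 1.250000: f = 1.430644, f' = 2.830000 → y_1 = 1.250000 - (1.430644)/(2.830000) = 0.744472
y_1 = 0.744472: f = -0.113801, f' = 3.373233 → y_2 = 0.744472 - (-0.113801)/(3.373233) = 0.778209

0.7782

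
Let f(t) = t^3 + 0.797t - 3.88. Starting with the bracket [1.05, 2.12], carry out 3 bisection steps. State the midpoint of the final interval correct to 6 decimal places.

f(1.050000) = -1.885525, f(2.120000) = 7.337768 (opposite signs)
step 1: m = 1.585000, f(m) = 1.365122 > 0 → root in [1.050000, 1.585000]
step 2: m = 1.317500, f(m) = -0.543028 < 0 → root in [1.317500, 1.585000]
step 3: m = 1.451250, f(m) = 0.333162 > 0 → root in [1.317500, 1.451250]
Midpoint of [1.317500, 1.451250] = 1.384375

1.384375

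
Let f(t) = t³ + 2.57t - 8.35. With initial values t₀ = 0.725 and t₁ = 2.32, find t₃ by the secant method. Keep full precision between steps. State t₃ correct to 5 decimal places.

Secant update: t_(k+1) = t_k − f(t_k)·(t_k − t_(k-1))/(f(t_k) − f(t_(k-1))).
f(t_0) = -6.105672, f(t_1) = 10.099568
t_2 = 2.320000 - (10.099568)·(2.320000 - 0.725000)/(10.099568 - (-6.105672)) = 1.325950; f(t_2) = -2.611095
t_3 = 1.325950 - (-2.611095)·(1.325950 - 2.320000)/(-2.611095 - (10.099568)) = 1.530154; f(t_3) = -0.834849

1.53015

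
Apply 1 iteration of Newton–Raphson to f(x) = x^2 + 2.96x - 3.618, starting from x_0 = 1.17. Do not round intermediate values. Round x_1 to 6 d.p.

f'(x) = 2x + 2.96
x_0 = 1.170000: f = 1.214100, f' = 5.300000 → x_1 = 1.170000 - (1.214100)/(5.300000) = 0.940925

0.940925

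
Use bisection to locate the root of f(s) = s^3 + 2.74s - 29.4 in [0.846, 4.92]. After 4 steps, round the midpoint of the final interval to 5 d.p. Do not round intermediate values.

2.75569

f(0.846000) = -26.476464, f(4.920000) = 103.176288 (opposite signs)
step 1: m = 2.883000, f(m) = 2.462019 > 0 → root in [0.846000, 2.883000]
step 2: m = 1.864500, f(m) = -17.809596 < 0 → root in [1.864500, 2.883000]
step 3: m = 2.373750, f(m) = -9.520582 < 0 → root in [2.373750, 2.883000]
step 4: m = 2.628375, f(m) = -4.040505 < 0 → root in [2.628375, 2.883000]
Midpoint of [2.628375, 2.883000] = 2.755688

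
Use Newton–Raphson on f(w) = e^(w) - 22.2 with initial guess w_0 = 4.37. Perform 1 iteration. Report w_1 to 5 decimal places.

f'(w) = e^(w)
w_0 = 4.370000: f = 56.843632, f' = 79.043632 → w_1 = 4.370000 - (56.843632)/(79.043632) = 3.650858

3.65086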